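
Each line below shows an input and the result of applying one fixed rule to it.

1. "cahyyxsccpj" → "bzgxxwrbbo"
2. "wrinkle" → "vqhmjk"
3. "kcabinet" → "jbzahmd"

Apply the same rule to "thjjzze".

sgiiyy

What's happening: shift every letter 1 place backward in the alphabet (wrapping around), then delete the last character.
So "thjjzze" becomes "sgiiyy".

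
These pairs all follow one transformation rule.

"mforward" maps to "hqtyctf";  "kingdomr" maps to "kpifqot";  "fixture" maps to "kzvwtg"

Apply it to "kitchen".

Each output is the input with this applied: delete the first character, then shift every letter 2 places forward in the alphabet (wrapping around).
Working it through for "kitchen": intermediate "itchen", final "kvejgp".

kvejgp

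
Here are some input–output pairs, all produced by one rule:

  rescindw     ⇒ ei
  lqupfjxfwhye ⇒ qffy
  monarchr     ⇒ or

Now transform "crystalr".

Rule — delete the last character, then keep one character in every 3, starting at position 2 (positions 2nd, 5th, 8th, ...).
On "crystalr" that produces "rt".

rt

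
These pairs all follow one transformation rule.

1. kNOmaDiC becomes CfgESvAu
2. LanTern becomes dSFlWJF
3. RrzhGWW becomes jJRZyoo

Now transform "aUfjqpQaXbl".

SmXBIHiSpTD

Rule — shift every letter 8 places backward in the alphabet (wrapping around), then flip the case of every letter.
On "aUfjqpQaXbl": the first step gives "sMxbihIsPtd", and the second then gives "SmXBIHiSpTD".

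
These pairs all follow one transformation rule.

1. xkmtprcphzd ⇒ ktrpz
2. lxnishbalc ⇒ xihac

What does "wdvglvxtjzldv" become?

What's happening: keep every other character starting from the second (positions 2nd, 4th, 6th, ...).
"wdvglvxtjzldv" → "dgvtzd".

dgvtzd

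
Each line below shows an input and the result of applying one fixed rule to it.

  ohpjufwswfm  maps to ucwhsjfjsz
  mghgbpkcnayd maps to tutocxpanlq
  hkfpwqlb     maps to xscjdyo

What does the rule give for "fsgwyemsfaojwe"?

Looking at the pairs, the operation is to delete the first character, then shift every letter 13 places forward in the alphabet (wrapping around) — i.e. ROT13.
"fsgwyemsfaojwe" → "sgwyemsfaojwe" → "ftjlrzfsnbwjr".
(Check on "hkfpwqlb": → "kfpwqlb" → "xscjdyo" ✓)

ftjlrzfsnbwjr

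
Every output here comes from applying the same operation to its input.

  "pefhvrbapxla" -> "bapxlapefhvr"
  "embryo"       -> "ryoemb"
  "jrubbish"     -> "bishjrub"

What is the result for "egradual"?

dualegra

Rule — swap the front and back halves of the string.
On "egradual" that produces "dualegra".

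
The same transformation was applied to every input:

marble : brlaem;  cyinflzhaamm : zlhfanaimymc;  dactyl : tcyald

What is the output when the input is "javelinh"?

leivnahj

Looking at the pairs, the operation is to swap the front and back halves of the string, then take characters alternately from the front and the back (1st, last, 2nd, 2nd-last, ...).
"javelinh" → "leivnahj".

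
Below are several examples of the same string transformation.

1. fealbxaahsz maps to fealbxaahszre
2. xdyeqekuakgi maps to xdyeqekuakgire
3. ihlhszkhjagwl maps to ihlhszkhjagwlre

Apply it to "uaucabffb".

What's happening: append "re".
On "uaucabffb" that produces "uaucabffbre".

uaucabffbre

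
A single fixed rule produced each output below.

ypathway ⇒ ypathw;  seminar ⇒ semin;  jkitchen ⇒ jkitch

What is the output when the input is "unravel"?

unrav

Looking at the pairs, the operation is to delete the last 2 characters.
Applying that to "unravel" gives "unrav".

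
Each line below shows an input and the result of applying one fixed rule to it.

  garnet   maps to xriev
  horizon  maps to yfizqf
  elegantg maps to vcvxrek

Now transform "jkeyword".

The rule is to delete the last character, then shift every letter 9 places backward in the alphabet (wrapping around).
Working it through for "jkeyword": intermediate "jkeywor", final "abvpnfi".
(Check on "elegantg": → "elegant" → "vcvxrek" ✓)

abvpnfi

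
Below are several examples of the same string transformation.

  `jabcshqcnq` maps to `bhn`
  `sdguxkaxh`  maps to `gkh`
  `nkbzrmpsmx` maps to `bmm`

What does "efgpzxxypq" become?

gxp

Each output is the input with this applied: keep one character in every 3, starting at position 3 (positions 3rd, 6th, 9th, ...).
For "efgpzxxypq" the result is "gxp".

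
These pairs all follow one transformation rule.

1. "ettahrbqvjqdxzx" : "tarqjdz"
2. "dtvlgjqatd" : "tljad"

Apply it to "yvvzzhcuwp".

The pattern: keep every other character starting from the second (positions 2nd, 4th, 6th, ...).
So "yvvzzhcuwp" becomes "vzhup".

vzhup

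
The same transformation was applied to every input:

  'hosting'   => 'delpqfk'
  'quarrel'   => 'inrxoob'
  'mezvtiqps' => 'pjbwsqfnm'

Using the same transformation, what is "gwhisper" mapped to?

The rule is to move the last character to the front, then shift every letter 3 places backward in the alphabet (wrapping around).
Applying that to "gwhisper" gives "odtefpmb".

odtefpmb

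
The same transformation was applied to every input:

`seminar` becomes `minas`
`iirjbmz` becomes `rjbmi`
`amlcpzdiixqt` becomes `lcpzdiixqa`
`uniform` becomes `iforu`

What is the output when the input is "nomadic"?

In each case the input is transformed by: swap the first and last characters, then delete the first 2 characters.
Applying both steps to "nomadic": "comadin", then "madin".

madin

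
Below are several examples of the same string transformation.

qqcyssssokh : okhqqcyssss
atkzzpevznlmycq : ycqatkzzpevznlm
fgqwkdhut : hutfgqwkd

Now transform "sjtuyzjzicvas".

vassjtuyzjzic

In each case the input is transformed by: move the last 3 characters to the front (rotate right by 3).
For "sjtuyzjzicvas" the result is "vassjtuyzjzic".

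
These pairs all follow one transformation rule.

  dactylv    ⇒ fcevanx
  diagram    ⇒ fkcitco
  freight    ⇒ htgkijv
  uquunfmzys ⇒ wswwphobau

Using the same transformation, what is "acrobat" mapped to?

The pattern: shift every letter 2 places forward in the alphabet (wrapping around).
Applying that to "acrobat" gives "cetqdcv".

cetqdcv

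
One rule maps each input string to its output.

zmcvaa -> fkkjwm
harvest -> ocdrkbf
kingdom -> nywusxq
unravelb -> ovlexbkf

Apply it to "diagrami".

kwsnskqb

Rule — move the last 3 characters to the front (rotate right by 3), then shift every letter 10 places forward in the alphabet (wrapping around).
For "diagrami", step one produces "amidiagr"; step two turns that into "kwsnskqb".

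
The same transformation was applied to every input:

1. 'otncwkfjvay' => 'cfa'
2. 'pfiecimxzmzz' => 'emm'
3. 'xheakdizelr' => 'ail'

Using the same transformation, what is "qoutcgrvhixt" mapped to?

What's happening: delete the first 3 characters, then keep one character in every 3, starting at position 1 (positions 1st, 4th, 7th, ...).
So "qoutcgrvhixt" becomes "tri".

tri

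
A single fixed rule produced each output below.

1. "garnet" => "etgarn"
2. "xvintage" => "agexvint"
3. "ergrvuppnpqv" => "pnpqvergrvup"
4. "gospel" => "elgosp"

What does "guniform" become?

Looking at the pairs, the operation is to move the first character to the end, then swap the front and back halves of the string.
"guniform" → "uniformg" → "ormgunif".

ormgunif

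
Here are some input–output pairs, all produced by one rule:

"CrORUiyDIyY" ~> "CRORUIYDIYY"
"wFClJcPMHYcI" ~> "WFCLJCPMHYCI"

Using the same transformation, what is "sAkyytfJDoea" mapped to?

SAKYYTFJDOEA

The rule is to convert every letter to uppercase.
Doing the same to "sAkyytfJDoea": "SAKYYTFJDOEA".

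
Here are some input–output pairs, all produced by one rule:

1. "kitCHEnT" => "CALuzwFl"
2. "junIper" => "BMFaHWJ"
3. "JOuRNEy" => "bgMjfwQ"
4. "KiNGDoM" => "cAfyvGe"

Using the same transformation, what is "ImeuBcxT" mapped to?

The pattern: flip the case of every letter, then shift every letter 8 places backward in the alphabet (wrapping around).
So "ImeuBcxT" becomes "aEWMtUPl".

aEWMtUPl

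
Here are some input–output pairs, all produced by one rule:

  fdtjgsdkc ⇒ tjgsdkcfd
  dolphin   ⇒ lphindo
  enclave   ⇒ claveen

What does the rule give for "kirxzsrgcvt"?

rxzsrgcvtki

Looking at the pairs, the operation is to move the first 2 characters to the end (rotate left by 2).
"kirxzsrgcvt" → "rxzsrgcvtki".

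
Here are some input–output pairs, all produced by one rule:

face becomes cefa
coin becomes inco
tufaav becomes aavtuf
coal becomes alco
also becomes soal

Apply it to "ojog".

ogoj

The transformation: swap the front and back halves of the string.
"ojog" → "ogoj".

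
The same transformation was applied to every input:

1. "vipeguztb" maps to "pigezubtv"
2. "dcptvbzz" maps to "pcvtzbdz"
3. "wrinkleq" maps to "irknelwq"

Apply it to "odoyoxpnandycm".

odoypxandncyom

Looking at the pairs, the operation is to move the first character to the end, then swap each adjacent pair of characters (1↔2, 3↔4, ...).
Working it through for "odoyoxpnandycm": intermediate "doyoxpnandycmo", final "odoypxandncyom".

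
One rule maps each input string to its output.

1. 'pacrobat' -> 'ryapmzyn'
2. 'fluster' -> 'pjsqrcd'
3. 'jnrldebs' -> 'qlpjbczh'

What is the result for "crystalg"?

epwqryja

The rule is to swap the first and last characters, then shift every letter 2 places backward in the alphabet (wrapping around).
Working it through for "crystalg": intermediate "grystalc", final "epwqryja".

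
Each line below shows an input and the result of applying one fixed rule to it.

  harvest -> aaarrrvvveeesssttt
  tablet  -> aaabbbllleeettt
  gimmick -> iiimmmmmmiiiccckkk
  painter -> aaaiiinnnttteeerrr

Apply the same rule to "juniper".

Rule — repeat every character 3 times, then delete the first 3 characters.
On "juniper": the first step gives "jjjuuunnniiipppeeerrr", and the second then gives "uuunnniiipppeeerrr".

uuunnniiipppeeerrr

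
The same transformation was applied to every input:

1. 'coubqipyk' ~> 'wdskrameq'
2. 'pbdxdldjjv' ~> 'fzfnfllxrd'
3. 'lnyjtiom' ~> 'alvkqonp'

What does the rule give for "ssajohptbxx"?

Each output is the input with this applied: move the first 2 characters to the end (rotate left by 2), then shift every letter 2 places forward in the alphabet (wrapping around).
Starting from "ssajohptbxx": after the first operation, "ajohptbxxss"; after the second, "clqjrvdzzuu".

clqjrvdzzuu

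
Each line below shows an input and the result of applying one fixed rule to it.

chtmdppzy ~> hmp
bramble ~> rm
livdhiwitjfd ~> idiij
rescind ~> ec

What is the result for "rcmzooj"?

Each output is the input with this applied: delete the last 2 characters, then keep every other character starting from the second (positions 2nd, 4th, 6th, ...).
For "rcmzooj", step one produces "rcmzo"; step two turns that into "cz".

cz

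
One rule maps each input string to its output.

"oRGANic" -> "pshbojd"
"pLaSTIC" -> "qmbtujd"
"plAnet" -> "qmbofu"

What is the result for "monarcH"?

Each output is the input with this applied: shift every letter 1 place forward in the alphabet (wrapping around), then convert every letter to lowercase.
Starting from "monarcH": after the first operation, "npobsdI"; after the second, "npobsdi".

npobsdi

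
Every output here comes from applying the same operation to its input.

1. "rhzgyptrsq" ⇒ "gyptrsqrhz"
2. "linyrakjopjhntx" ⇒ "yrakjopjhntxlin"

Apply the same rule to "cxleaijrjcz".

eaijrjczcxl

The rule is to move the first 3 characters to the end (rotate left by 3).
Doing the same to "cxleaijrjcz": "eaijrjczcxl".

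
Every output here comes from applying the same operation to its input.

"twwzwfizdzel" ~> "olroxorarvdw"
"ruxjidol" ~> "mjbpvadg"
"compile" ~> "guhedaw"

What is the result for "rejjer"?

wjbbjw

Rule — swap each adjacent pair of characters (1↔2, 3↔4, ...), then shift every letter 8 places backward in the alphabet (wrapping around).
On "rejjer" that produces "wjbbjw".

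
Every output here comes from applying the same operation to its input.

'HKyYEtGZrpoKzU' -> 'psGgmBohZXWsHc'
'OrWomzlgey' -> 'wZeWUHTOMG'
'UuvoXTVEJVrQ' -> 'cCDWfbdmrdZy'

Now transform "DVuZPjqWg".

ldChxRYeO

Looking at the pairs, the operation is to shift every letter 8 places forward in the alphabet (wrapping around), then flip the case of every letter.
Starting from "DVuZPjqWg": after the first operation, "LDcHXryEo"; after the second, "ldChxRYeO".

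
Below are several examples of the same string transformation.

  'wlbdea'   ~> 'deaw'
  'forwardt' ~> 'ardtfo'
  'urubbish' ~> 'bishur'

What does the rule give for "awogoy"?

goya

In each case the input is transformed by: swap the front and back halves of the string, then delete the last 2 characters.
"awogoy" → "goyawo" → "goya".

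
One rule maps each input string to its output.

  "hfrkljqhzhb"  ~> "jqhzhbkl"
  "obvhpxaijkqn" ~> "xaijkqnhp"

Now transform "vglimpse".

Rule — delete the first 3 characters, then move the first 2 characters to the end (rotate left by 2).
Working it through for "vglimpse": intermediate "impse", final "pseim".

pseim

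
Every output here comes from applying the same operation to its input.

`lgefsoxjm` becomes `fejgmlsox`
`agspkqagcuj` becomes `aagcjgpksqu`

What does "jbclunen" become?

Rule — sort the characters into alphabetical order, then swap each adjacent pair of characters (1↔2, 3↔4, ...).
Starting from "jbclunen": after the first operation, "bcejlnnu"; after the second, "cbjenlun".

cbjenlun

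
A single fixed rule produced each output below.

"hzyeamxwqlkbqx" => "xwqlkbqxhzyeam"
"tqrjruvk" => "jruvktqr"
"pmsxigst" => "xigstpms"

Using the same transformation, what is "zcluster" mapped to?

usterzcl

Each output is the input with this applied: move the last character to the front, then swap the front and back halves of the string.
"zcluster" → "rzcluste" → "usterzcl".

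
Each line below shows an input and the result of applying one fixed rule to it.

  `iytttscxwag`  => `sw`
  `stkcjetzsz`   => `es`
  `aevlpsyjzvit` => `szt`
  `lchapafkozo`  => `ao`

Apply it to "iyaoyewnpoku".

epu

The rule is to delete the first 3 characters, then keep one character in every 3, starting at position 3 (positions 3rd, 6th, 9th, ...).
Applying both steps to "iyaoyewnpoku": "oyewnpoku", then "epu".
(Check on "iytttscxwag": → "ttscxwag" → "sw" ✓)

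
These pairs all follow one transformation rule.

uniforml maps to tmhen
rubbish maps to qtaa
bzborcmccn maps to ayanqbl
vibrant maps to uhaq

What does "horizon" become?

gnqh

The transformation: shift every letter 1 place backward in the alphabet (wrapping around), then delete the last 3 characters.
Applying both steps to "horizon": "gnqhynm", then "gnqh".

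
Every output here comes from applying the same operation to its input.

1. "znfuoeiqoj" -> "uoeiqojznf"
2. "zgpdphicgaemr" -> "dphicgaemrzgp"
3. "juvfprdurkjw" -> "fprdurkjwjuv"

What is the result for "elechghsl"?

chghslele

Rule — move the first 3 characters to the end (rotate left by 3).
"elechghsl" → "chghslele".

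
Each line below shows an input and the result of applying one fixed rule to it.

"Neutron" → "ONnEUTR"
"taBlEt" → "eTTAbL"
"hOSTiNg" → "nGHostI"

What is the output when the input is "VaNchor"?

ORvAnCH

In each case the input is transformed by: flip the case of every letter, then move the last 2 characters to the front (rotate right by 2).
On "VaNchor" that produces "ORvAnCH".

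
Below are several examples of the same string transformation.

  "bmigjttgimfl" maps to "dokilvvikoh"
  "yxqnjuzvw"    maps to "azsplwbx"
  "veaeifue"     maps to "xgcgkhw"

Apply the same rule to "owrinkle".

qytkpmn

In each case the input is transformed by: shift every letter 2 places forward in the alphabet (wrapping around), then delete the last character.
Applying both steps to "owrinkle": "qytkpmng", then "qytkpmn".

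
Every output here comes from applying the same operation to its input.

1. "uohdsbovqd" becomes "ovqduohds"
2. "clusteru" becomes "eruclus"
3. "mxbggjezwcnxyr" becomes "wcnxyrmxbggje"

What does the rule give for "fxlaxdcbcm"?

cbcmfxlax

Each output is the input with this applied: swap the front and back halves of the string, then delete the first character.
"fxlaxdcbcm" → "cbcmfxlax".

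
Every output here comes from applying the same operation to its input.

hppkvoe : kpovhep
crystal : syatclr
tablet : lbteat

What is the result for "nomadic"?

Each output is the input with this applied: move the first 2 characters to the end (rotate left by 2), then swap each adjacent pair of characters (1↔2, 3↔4, ...).
Starting from "nomadic": after the first operation, "madicno"; after the second, "amidnco".

amidnco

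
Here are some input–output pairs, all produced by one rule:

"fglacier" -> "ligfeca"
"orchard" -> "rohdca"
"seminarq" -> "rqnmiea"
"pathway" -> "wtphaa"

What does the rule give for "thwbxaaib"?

wtihbbaa

The rule is to sort the characters into reverse alphabetical order, then delete the first character.
Applying both steps to "thwbxaaib": "xwtihbbaa", then "wtihbbaa".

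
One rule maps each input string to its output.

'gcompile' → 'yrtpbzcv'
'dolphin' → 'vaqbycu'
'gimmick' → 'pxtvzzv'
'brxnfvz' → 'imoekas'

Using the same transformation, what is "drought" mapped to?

ugqebht

Rule — move the last 2 characters to the front (rotate right by 2), then shift every letter 13 places forward in the alphabet (wrapping around) — i.e. ROT13.
Starting from "drought": after the first operation, "htdroug"; after the second, "ugqebht".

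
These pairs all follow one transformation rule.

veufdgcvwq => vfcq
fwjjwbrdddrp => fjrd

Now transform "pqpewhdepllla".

pedla

Each output is the input with this applied: keep one character in every 3, starting at position 1 (positions 1st, 4th, 7th, ...).
"pqpewhdepllla" → "pedla".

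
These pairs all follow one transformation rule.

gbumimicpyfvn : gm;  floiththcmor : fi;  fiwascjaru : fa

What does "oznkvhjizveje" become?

ok

Looking at the pairs, the operation is to keep one character in every 3, starting at position 1 (positions 1st, 4th, 7th, ...), then keep only the first 2 characters.
On "oznkvhjizveje": the first step gives "okjve", and the second then gives "ok".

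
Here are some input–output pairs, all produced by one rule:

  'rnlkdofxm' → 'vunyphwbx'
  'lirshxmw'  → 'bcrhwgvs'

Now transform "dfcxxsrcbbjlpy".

mhhcbmlltvzinp

Looking at the pairs, the operation is to shift every letter 10 places forward in the alphabet (wrapping around), then move the first 2 characters to the end (rotate left by 2).
On "dfcxxsrcbbjlpy": the first step gives "npmhhcbmlltvzi", and the second then gives "mhhcbmlltvzinp".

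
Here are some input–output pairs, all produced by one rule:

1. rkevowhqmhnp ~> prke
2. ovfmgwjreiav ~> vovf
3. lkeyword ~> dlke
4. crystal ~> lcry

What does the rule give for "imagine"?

Looking at the pairs, the operation is to move the first 3 characters to the end (rotate left by 3), then keep only the last 4 characters.
"imagine" → "gineima" → "eima".

eima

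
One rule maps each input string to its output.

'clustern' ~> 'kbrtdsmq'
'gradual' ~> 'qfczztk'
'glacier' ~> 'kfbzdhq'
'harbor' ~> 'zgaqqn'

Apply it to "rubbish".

Each output is the input with this applied: shift every letter 1 place backward in the alphabet (wrapping around), then swap each adjacent pair of characters (1↔2, 3↔4, ...).
For "rubbish", step one produces "qtaahrg"; step two turns that into "tqaarhg".
(Check on "clustern": → "bktrsdqm" → "kbrtdsmq" ✓)

tqaarhg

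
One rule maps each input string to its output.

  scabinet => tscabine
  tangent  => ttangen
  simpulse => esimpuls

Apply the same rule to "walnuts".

Rule — move the last character to the front.
So "walnuts" becomes "swalnut".

swalnut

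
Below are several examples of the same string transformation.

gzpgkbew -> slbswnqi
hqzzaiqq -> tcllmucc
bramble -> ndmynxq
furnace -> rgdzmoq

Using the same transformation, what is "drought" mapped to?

pdagstf

Rule — shift every letter 12 places forward in the alphabet (wrapping around).
On "drought" that produces "pdagstf".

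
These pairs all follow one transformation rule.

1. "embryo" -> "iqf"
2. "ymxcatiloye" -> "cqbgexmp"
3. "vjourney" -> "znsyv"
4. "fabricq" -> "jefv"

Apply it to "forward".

jsva

The transformation: delete the last 3 characters, then shift every letter 4 places forward in the alphabet (wrapping around).
On "forward": the first step gives "forw", and the second then gives "jsva".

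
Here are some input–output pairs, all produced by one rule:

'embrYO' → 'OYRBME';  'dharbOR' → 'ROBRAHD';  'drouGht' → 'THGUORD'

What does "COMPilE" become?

What's happening: reverse the string, then convert every letter to uppercase.
Starting from "COMPilE": after the first operation, "EliPMOC"; after the second, "ELIPMOC".

ELIPMOC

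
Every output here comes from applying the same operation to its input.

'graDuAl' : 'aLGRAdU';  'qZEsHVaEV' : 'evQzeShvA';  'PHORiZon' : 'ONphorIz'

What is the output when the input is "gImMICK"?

ckGiMmi

The rule is to move the last 2 characters to the front (rotate right by 2), then flip the case of every letter.
Applying both steps to "gImMICK": "CKgImMI", then "ckGiMmi".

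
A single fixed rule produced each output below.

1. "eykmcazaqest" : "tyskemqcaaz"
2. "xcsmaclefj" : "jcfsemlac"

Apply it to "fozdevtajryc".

coyzrdjeavt

Looking at the pairs, the operation is to take characters alternately from the front and the back (1st, last, 2nd, 2nd-last, ...), then delete the first character.
Applying that to "fozdevtajryc" gives "coyzrdjeavt".
(Check on "xcsmaclefj": → "xjcfsemlac" → "jcfsemlac" ✓)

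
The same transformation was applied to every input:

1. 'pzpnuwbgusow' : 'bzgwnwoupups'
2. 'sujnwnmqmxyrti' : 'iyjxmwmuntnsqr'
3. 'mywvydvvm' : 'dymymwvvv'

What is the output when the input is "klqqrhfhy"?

fyhrhqkql

The rule is to sort the characters into alphabetical order, then take characters alternately from the front and the back (1st, last, 2nd, 2nd-last, ...).
Starting from "klqqrhfhy": after the first operation, "fhhklqqry"; after the second, "fyhrhqkql".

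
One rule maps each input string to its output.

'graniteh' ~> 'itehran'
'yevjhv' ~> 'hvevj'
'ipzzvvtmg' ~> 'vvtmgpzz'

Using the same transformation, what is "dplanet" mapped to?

netpla

In each case the input is transformed by: delete the first character, then move the first 3 characters to the end (rotate left by 3).
Working it through for "dplanet": intermediate "planet", final "netpla".
(Check on "yevjhv": → "evjhv" → "hvevj" ✓)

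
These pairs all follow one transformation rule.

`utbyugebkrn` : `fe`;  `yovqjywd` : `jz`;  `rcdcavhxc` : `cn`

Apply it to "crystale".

The transformation: shift every letter 11 places forward in the alphabet (wrapping around), then keep only the first 2 characters.
So "crystale" becomes "nc".
(Check on "utbyugebkrn": → "femjfrpmvcy" → "fe" ✓)

nc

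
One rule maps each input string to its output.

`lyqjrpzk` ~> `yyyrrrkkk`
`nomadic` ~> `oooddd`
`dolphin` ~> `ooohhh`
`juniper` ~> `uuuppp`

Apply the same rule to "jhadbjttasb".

hhhbbbtttbbb

Looking at the pairs, the operation is to keep one character in every 3, starting at position 2 (positions 2nd, 5th, 8th, ...), then repeat every character 3 times.
Working it through for "jhadbjttasb": intermediate "hbtb", final "hhhbbbtttbbb".
(Check on "dolphin": → "oh" → "ooohhh" ✓)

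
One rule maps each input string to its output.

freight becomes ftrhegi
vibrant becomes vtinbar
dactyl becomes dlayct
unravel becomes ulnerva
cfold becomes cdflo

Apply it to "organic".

The transformation: take characters alternately from the front and the back (1st, last, 2nd, 2nd-last, ...).
Applying that to "organic" gives "ocrigna".

ocrigna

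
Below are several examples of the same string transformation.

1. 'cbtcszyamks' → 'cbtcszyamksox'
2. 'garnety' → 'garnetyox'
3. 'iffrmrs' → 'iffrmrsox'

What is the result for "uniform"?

uniformox

Each output is the input with this applied: append "ox".
On "uniform" that produces "uniformox".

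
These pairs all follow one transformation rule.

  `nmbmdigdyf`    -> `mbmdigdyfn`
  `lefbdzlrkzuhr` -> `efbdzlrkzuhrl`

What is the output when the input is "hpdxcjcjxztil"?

pdxcjcjxztilh

In each case the input is transformed by: move the first character to the end.
On "hpdxcjcjxztil" that produces "pdxcjcjxztilh".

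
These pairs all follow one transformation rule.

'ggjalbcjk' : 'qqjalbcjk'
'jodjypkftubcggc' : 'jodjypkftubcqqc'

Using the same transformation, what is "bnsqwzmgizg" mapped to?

Each output is the input with this applied: replace every "g" with "q".
For "bnsqwzmgizg" the result is "bnsqwzmqizq".

bnsqwzmqizq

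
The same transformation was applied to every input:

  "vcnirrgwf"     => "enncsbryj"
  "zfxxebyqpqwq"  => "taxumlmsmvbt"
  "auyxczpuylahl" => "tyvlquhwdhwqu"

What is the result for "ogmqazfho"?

mwvbdkkci

The rule is to shift every letter 4 places backward in the alphabet (wrapping around), then move the first 3 characters to the end (rotate left by 3).
Doing the same to "ogmqazfho": "mwvbdkkci".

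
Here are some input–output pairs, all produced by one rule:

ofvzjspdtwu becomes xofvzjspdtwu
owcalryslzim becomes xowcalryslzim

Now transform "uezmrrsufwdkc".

xuezmrrsufwdkc

Looking at the pairs, the operation is to prepend "x".
"uezmrrsufwdkc" → "xuezmrrsufwdkc".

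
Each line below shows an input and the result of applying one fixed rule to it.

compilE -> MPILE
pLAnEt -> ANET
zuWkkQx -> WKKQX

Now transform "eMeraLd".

What's happening: delete the first 2 characters, then convert every letter to uppercase.
For "eMeraLd", step one produces "eraLd"; step two turns that into "ERALD".

ERALD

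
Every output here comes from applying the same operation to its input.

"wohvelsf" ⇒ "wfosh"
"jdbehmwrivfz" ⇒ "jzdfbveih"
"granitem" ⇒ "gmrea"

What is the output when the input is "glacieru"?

gulra

The transformation: take characters alternately from the front and the back (1st, last, 2nd, 2nd-last, ...), then delete the last 3 characters.
For "glacieru", step one produces "gulraeci"; step two turns that into "gulra".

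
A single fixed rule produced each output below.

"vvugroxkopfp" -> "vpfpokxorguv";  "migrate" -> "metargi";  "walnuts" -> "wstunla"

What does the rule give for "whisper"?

wrepsih

In each case the input is transformed by: reverse the string, then move the last character to the front.
For "whisper", step one produces "repsihw"; step two turns that into "wrepsih".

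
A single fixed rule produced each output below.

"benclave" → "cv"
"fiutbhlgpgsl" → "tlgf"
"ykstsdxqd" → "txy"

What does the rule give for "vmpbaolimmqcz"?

blmz

The transformation: move the first character to the end, then keep one character in every 3, starting at position 3 (positions 3rd, 6th, 9th, ...).
On "vmpbaolimmqcz": the first step gives "mpbaolimmqczv", and the second then gives "blmz".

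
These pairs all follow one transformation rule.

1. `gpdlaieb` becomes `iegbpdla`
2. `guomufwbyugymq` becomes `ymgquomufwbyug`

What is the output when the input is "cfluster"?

Each output is the input with this applied: swap the first and last characters, then move the last 3 characters to the front (rotate right by 3).
Applying that to "cfluster" gives "tecrflus".
(Check on "guomufwbyugymq": → "quomufwbyugymg" → "ymgquomufwbyug" ✓)

tecrflus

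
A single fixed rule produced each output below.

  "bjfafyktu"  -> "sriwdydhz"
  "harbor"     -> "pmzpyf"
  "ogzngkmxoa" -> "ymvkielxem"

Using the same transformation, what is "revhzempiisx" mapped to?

vqggnkcxftcp

What's happening: shift every letter 2 places backward in the alphabet (wrapping around), then reverse the string.
Doing the same to "revhzempiisx": "vqggnkcxftcp".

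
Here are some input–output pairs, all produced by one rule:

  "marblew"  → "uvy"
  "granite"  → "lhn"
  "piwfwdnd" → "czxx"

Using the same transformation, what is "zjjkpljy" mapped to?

defs

The pattern: shift every letter 6 places backward in the alphabet (wrapping around), then keep every other character starting from the second (positions 2nd, 4th, 6th, ...).
So "zjjkpljy" becomes "defs".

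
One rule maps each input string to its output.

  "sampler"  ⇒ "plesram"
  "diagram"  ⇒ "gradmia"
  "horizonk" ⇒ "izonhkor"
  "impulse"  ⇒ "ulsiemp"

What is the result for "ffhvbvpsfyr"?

The transformation: swap the first and last characters, then move the first 3 characters to the end (rotate left by 3).
"ffhvbvpsfyr" → "rfhvbvpsfyf" → "vbvpsfyfrfh".

vbvpsfyfrfh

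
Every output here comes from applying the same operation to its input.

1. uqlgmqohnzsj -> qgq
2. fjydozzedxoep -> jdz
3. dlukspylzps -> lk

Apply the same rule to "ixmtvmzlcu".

xt

In each case the input is transformed by: keep every other character starting from the second (positions 2nd, 4th, 6th, ...), then delete the last 3 characters.
For "ixmtvmzlcu", step one produces "xtmlu"; step two turns that into "xt".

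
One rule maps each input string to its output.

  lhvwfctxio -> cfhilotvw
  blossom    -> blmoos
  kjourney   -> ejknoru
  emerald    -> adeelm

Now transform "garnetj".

aegjnr

What's happening: sort the characters into alphabetical order, then delete the last character.
Working it through for "garnetj": intermediate "aegjnrt", final "aegjnr".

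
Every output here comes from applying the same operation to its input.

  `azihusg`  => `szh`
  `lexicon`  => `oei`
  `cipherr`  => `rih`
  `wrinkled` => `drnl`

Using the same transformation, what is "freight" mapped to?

The rule is to keep every other character starting from the second (positions 2nd, 4th, 6th, ...), then move the last character to the front.
On "freight": the first step gives "rih", and the second then gives "hri".

hri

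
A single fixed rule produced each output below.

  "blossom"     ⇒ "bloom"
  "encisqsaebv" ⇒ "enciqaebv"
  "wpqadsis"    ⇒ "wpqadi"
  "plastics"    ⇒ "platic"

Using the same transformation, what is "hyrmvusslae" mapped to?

In each case the input is transformed by: remove every "s".
On "hyrmvusslae" that produces "hyrmvulae".

hyrmvulae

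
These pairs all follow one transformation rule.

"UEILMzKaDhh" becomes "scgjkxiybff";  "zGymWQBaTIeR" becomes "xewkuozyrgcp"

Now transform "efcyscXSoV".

Each output is the input with this applied: shift every letter 2 places backward in the alphabet (wrapping around), then convert every letter to lowercase.
On "efcyscXSoV": the first step gives "cdawqaVQmT", and the second then gives "cdawqavqmt".

cdawqavqmt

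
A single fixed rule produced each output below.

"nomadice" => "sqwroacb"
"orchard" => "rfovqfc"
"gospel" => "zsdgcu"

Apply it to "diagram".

aofuowr

The rule is to reverse the string, then shift every letter 12 places backward in the alphabet (wrapping around).
For "diagram", step one produces "margaid"; step two turns that into "aofuowr".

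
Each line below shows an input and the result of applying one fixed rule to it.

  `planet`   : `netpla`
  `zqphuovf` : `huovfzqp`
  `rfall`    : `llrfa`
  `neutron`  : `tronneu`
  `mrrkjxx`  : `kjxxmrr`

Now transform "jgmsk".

The pattern: move the first 3 characters to the end (rotate left by 3).
Doing the same to "jgmsk": "skjgm".

skjgm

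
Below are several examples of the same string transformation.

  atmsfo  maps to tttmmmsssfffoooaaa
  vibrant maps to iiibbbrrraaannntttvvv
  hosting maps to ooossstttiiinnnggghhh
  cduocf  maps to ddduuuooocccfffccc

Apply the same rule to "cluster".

Looking at the pairs, the operation is to move the first character to the end, then repeat every character 3 times.
Applying that to "cluster" gives "llluuusssttteeerrrccc".

llluuusssttteeerrrccc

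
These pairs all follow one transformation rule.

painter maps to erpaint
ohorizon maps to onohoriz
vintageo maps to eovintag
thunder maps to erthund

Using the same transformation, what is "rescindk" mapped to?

The pattern: move the last 2 characters to the front (rotate right by 2).
Applying that to "rescindk" gives "dkrescin".

dkrescin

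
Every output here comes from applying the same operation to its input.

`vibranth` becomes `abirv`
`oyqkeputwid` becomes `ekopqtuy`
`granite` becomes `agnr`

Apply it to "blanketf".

abkln

Rule — delete the last 3 characters, then sort the characters into alphabetical order.
"blanketf" → "blank" → "abkln".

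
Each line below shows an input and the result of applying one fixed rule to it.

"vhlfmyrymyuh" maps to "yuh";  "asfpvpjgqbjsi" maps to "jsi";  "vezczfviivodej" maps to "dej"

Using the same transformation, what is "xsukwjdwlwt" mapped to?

lwt

The pattern: keep only the last 3 characters.
"xsukwjdwlwt" → "lwt".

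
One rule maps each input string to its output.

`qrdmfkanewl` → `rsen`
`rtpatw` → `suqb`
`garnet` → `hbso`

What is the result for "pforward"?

qgps

What's happening: shift every letter 1 place forward in the alphabet (wrapping around), then keep only the first 4 characters.
Applying both steps to "pforward": "qgpsxbse", then "qgps".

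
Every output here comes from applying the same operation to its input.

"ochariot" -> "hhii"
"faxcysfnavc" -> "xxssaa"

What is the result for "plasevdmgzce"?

The rule is to keep one character in every 3, starting at position 3 (positions 3rd, 6th, 9th, ...), then double every character.
For "plasevdmgzce", step one produces "avge"; step two turns that into "aavvggee".

aavvggee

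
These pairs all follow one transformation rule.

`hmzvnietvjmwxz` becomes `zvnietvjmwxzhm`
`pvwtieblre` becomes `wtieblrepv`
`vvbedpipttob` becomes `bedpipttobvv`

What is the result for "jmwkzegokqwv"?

The rule is to move the first 2 characters to the end (rotate left by 2).
For "jmwkzegokqwv" the result is "wkzegokqwvjm".

wkzegokqwvjm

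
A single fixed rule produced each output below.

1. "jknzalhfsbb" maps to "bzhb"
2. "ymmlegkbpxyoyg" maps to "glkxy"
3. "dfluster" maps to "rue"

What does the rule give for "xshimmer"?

rie

The rule is to swap the first and last characters, then keep one character in every 3, starting at position 1 (positions 1st, 4th, 7th, ...).
Doing the same to "xshimmer": "rie".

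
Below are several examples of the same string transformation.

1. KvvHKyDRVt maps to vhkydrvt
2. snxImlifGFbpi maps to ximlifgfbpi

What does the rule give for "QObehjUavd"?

behjuavd

Rule — delete the first 2 characters, then convert every letter to lowercase.
Starting from "QObehjUavd": after the first operation, "behjUavd"; after the second, "behjuavd".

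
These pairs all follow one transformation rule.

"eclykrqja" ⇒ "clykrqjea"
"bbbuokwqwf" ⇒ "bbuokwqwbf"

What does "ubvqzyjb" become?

What's happening: swap the first and last characters, then move the first character to the end.
Applying that to "ubvqzyjb" gives "bvqzyjub".

bvqzyjub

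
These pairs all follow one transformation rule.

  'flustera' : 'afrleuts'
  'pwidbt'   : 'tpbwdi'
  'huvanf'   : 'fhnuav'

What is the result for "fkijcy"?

The rule is to reverse the string, then take characters alternately from the front and the back (1st, last, 2nd, 2nd-last, ...).
"fkijcy" → "ycjikf" → "yfckji".

yfckji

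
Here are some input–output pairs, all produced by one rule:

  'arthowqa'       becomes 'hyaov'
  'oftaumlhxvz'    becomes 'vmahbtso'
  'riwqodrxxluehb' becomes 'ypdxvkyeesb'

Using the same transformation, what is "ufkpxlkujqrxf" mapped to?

bmrwesrbqx

What's happening: shift every letter 7 places forward in the alphabet (wrapping around), then delete the last 3 characters.
"ufkpxlkujqrxf" → "bmrwesrbqxyem" → "bmrwesrbqx".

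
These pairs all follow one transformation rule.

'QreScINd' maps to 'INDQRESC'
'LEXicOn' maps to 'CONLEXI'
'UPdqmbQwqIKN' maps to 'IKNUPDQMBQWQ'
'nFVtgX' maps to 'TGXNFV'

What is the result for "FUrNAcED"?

CEDFURNA

Looking at the pairs, the operation is to move the last 3 characters to the front (rotate right by 3), then convert every letter to uppercase.
Applying both steps to "FUrNAcED": "cEDFUrNA", then "CEDFURNA".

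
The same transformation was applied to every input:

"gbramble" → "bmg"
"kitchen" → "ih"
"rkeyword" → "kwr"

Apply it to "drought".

rg

Looking at the pairs, the operation is to swap the first and last characters, then keep one character in every 3, starting at position 2 (positions 2nd, 5th, 8th, ...).
"drought" → "troughd" → "rg".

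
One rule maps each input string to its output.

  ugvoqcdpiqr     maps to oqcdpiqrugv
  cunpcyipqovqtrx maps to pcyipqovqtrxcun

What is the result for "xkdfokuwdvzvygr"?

Looking at the pairs, the operation is to move the first 3 characters to the end (rotate left by 3).
Applying that to "xkdfokuwdvzvygr" gives "fokuwdvzvygrxkd".

fokuwdvzvygrxkd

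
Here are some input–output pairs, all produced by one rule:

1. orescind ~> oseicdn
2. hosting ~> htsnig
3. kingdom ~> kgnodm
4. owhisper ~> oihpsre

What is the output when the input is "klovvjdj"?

The rule is to swap each adjacent pair of characters (1↔2, 3↔4, ...), then delete the first character.
Doing the same to "klovvjdj": "kvojvjd".

kvojvjd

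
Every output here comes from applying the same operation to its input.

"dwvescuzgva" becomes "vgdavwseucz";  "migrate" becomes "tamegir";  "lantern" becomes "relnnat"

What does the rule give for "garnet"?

engtra

In each case the input is transformed by: move the last 3 characters to the front (rotate right by 3), then swap each adjacent pair of characters (1↔2, 3↔4, ...).
Starting from "garnet": after the first operation, "netgar"; after the second, "engtra".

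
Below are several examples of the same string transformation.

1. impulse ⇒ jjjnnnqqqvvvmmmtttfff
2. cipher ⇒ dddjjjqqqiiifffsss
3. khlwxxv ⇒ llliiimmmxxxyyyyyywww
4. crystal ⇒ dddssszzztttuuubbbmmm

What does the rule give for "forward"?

gggpppsssxxxbbbssseee

Rule — shift every letter 1 place forward in the alphabet (wrapping around), then repeat every character 3 times.
For "forward", step one produces "gpsxbse"; step two turns that into "gggpppsssxxxbbbssseee".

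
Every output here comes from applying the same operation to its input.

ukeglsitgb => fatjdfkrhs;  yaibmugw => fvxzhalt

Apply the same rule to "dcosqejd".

In each case the input is transformed by: shift every letter 1 place backward in the alphabet (wrapping around), then move the last 2 characters to the front (rotate right by 2).
For "dcosqejd", step one produces "cbnrpdic"; step two turns that into "iccbnrpd".

iccbnrpd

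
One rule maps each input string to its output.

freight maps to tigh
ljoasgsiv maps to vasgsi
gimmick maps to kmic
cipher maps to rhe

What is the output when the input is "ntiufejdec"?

cufejde

Each output is the input with this applied: delete the first 3 characters, then move the last character to the front.
On "ntiufejdec": the first step gives "ufejdec", and the second then gives "cufejde".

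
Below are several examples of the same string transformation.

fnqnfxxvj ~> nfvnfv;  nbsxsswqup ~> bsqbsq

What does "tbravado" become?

bvobvo

Looking at the pairs, the operation is to keep one character in every 3, starting at position 2 (positions 2nd, 5th, 8th, ...), then write the whole string twice.
Applying both steps to "tbravado": "bvo", then "bvobvo".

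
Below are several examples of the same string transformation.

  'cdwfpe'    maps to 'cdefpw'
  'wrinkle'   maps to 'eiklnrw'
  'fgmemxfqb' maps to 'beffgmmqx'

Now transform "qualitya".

The transformation: sort the characters into alphabetical order.
For "qualitya" the result is "aailqtuy".

aailqtuy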